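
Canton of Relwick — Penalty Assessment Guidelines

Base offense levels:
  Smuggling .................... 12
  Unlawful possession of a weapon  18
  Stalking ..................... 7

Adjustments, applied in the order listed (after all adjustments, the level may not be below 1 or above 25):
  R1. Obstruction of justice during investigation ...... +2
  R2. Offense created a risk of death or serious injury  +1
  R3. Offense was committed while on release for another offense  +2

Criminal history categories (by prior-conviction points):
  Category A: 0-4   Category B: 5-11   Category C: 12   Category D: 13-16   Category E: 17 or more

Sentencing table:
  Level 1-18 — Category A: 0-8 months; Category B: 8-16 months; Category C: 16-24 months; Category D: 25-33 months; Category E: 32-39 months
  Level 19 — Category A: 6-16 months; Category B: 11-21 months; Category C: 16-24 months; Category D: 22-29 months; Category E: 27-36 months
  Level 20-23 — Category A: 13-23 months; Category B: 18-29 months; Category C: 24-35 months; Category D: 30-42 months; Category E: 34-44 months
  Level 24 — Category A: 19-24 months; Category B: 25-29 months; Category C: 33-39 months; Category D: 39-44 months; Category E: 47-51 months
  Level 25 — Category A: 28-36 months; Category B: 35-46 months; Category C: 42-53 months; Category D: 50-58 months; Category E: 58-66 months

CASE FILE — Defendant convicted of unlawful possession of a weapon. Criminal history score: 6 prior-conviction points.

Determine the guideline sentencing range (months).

Base offense level for unlawful possession of a weapon: 18.
Final offense level: 18.
Criminal history: 6 prior points → Category B (5-11).
Level 18 falls in the 1-18 band.
Grid: Level 1-18 × Category B = 8-16 months.

8-16 months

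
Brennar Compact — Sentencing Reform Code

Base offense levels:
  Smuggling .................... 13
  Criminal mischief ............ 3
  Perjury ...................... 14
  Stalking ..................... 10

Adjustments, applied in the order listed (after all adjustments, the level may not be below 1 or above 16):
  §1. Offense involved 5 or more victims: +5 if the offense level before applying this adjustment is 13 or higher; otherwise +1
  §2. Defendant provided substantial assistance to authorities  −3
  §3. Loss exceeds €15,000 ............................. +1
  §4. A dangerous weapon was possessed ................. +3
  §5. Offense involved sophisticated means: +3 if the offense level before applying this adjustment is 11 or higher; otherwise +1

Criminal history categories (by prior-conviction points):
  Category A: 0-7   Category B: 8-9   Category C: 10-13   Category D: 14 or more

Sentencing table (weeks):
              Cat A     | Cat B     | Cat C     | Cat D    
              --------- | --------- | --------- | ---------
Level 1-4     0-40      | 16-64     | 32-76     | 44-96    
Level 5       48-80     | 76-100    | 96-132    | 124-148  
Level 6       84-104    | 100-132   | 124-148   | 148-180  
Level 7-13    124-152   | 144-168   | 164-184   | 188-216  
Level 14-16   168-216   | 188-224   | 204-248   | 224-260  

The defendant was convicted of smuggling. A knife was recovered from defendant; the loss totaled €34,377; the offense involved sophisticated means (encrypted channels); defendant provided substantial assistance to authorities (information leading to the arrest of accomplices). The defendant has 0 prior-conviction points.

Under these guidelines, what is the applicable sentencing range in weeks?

168-216 weeks

Base offense level for smuggling: 13.
§2 applies: 13 − 3 = 10.
§3 applies: 10 + 1 = 11.
§4 applies: 11 + 3 = 14.
§5 applies (level before this adjustment is 14 ≥ 11, so +3): 14 + 3 = 17.
Level 17 exceeds the maximum of 16; capped at 16.
Final offense level: 16.
Criminal history: 0 prior points → Category A (0-7).
Level 16 falls in the 14-16 band.
Grid: Level 14-16 × Category A = 168-216 weeks.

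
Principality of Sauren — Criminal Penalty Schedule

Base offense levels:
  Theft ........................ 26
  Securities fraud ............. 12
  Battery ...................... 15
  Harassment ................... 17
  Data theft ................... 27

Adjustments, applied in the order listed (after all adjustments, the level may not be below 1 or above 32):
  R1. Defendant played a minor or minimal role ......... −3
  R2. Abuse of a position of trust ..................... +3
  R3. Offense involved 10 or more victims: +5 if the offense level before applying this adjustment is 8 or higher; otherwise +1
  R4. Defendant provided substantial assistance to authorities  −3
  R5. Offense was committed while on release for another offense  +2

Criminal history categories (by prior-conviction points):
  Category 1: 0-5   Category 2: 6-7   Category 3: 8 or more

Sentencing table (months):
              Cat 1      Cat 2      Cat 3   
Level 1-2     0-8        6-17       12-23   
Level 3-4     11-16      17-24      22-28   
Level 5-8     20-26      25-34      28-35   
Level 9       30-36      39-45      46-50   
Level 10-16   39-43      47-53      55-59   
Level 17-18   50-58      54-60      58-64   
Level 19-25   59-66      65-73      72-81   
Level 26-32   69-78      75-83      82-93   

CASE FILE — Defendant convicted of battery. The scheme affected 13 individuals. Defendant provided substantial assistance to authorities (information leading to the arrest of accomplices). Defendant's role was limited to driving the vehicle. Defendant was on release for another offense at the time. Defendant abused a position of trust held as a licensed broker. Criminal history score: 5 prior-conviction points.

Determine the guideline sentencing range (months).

59-66 months

Base offense level for battery: 15.
R1 applies: 15 − 3 = 12.
R2 applies: 12 + 3 = 15.
R3 applies (level before this adjustment is 15 ≥ 8, so +5): 15 + 5 = 20.
R4 applies: 20 − 3 = 17.
R5 applies: 17 + 2 = 19.
Final offense level: 19.
Criminal history: 5 prior points → Category 1 (0-5).
Level 19 falls in the 19-25 band.
Grid: Level 19-25 × Category 1 = 59-66 months.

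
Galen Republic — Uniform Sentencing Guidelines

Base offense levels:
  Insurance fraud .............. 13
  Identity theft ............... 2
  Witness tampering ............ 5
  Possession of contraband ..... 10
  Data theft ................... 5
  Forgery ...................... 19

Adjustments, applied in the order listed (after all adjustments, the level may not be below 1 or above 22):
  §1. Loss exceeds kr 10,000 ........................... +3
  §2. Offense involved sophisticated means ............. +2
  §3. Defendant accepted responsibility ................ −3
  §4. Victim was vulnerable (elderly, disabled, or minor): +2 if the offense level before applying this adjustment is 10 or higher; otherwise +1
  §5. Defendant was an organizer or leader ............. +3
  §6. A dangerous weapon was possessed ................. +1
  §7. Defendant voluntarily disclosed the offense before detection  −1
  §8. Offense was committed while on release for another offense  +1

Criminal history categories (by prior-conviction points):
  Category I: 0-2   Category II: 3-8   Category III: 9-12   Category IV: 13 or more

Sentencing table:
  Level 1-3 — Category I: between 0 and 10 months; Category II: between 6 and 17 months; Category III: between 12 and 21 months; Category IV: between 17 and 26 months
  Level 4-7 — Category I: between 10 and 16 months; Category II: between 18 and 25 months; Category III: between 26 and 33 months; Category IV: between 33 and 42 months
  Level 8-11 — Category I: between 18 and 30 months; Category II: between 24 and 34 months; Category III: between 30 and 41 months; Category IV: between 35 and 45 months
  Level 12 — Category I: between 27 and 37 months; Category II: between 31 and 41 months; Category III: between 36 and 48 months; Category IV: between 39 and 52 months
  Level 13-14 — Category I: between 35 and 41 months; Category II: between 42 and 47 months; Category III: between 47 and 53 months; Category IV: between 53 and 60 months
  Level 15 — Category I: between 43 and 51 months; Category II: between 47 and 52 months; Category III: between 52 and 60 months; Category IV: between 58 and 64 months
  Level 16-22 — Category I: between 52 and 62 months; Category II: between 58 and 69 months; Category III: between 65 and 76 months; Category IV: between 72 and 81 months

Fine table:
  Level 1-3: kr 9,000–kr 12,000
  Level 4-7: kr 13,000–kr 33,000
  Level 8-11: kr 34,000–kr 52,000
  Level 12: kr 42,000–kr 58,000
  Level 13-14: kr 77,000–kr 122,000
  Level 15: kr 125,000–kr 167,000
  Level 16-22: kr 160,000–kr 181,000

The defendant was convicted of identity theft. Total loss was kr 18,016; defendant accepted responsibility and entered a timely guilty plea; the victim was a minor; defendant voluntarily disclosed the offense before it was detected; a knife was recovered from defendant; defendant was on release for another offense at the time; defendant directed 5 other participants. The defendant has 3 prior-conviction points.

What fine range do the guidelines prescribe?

kr 13,000–kr 33,000

Base offense level for identity theft: 2.
§1 applies: 2 + 3 = 5.
§3 applies: 5 − 3 = 2.
§4 applies (level before this adjustment is 2 < 10, so +1): 2 + 1 = 3.
§5 applies: 3 + 3 = 6.
§6 applies: 6 + 1 = 7.
§7 applies: 7 − 1 = 6.
§8 applies: 6 + 1 = 7.
Final offense level: 7.
Level 7 falls in the 4-7 band.
Fine table: Level 4-7 → kr 13,000–kr 33,000.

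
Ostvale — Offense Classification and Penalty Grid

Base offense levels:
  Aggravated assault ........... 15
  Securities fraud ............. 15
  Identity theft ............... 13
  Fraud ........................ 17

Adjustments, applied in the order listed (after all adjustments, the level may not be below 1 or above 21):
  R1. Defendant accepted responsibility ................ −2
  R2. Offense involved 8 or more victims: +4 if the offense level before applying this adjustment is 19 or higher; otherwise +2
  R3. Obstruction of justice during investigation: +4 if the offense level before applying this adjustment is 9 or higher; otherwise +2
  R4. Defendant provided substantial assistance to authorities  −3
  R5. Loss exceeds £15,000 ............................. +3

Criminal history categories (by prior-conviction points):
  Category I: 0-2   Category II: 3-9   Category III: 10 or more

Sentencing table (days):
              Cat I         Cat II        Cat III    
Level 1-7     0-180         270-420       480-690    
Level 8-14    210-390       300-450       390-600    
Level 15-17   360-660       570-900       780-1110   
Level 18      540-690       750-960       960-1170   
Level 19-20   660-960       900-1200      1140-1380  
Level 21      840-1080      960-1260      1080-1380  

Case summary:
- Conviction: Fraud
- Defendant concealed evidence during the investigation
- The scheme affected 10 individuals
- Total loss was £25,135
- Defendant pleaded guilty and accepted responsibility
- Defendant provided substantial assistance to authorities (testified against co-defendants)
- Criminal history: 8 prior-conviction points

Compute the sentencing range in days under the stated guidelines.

960-1260 days

Base offense level for fraud: 17.
R1 applies: 17 − 2 = 15.
R2 applies (level before this adjustment is 15 < 19, so +2): 15 + 2 = 17.
R3 applies (level before this adjustment is 17 ≥ 9, so +4): 17 + 4 = 21.
R4 applies: 21 − 3 = 18.
R5 applies: 18 + 3 = 21.
Final offense level: 21.
Criminal history: 8 prior points → Category II (3-9).
Level 21 falls in the 21 band.
Grid: Level 21 × Category II = 960-1260 days.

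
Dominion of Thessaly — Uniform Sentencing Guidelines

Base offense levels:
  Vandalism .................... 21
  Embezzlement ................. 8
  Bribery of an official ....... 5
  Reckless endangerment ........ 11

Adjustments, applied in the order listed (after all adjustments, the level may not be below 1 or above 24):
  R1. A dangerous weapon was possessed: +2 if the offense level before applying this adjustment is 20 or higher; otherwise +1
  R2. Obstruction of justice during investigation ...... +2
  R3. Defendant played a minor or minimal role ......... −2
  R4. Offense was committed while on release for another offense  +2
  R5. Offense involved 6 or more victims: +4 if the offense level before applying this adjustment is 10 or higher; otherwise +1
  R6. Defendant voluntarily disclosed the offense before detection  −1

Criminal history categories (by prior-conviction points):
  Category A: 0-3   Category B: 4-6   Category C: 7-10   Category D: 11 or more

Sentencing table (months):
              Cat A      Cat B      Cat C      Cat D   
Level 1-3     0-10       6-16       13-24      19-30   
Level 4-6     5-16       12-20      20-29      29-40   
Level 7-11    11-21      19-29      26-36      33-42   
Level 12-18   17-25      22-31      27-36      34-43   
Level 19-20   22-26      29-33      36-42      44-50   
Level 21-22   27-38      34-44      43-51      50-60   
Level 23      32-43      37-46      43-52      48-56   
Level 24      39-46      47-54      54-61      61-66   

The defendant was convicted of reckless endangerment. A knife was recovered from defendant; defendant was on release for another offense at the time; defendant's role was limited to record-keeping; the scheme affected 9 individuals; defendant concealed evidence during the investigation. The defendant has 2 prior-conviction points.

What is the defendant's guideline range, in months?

17-25 months

Base offense level for reckless endangerment: 11.
R1 applies (level before this adjustment is 11 < 20, so +1): 11 + 1 = 12.
R2 applies: 12 + 2 = 14.
R3 applies: 14 − 2 = 12.
R4 applies: 12 + 2 = 14.
R5 applies (level before this adjustment is 14 ≥ 10, so +4): 14 + 4 = 18.
Final offense level: 18.
Criminal history: 2 prior points → Category A (0-3).
Level 18 falls in the 12-18 band.
Grid: Level 12-18 × Category A = 17-25 months.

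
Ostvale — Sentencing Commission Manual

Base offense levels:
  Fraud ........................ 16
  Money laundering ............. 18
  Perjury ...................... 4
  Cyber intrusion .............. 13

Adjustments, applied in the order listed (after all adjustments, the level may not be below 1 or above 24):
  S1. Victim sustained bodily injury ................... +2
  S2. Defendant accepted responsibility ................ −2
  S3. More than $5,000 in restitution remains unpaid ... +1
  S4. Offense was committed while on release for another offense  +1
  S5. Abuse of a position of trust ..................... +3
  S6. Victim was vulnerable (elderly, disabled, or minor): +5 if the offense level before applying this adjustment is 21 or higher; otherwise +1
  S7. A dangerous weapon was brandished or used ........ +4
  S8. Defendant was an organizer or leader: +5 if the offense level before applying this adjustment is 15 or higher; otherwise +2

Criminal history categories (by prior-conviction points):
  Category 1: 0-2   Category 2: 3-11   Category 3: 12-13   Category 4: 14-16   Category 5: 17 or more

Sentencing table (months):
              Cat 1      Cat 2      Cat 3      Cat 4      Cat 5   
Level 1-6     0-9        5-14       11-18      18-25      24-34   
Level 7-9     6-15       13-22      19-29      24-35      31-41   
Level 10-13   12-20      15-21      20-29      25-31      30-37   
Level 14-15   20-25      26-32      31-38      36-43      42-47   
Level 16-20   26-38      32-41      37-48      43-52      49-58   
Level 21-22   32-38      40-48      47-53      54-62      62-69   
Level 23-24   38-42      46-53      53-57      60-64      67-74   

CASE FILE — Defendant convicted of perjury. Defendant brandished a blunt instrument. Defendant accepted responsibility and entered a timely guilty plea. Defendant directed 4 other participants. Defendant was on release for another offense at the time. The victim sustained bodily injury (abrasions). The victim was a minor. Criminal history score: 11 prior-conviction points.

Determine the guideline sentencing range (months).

Base offense level for perjury: 4.
S1 applies: 4 + 2 = 6.
S2 applies: 6 − 2 = 4.
S4 applies: 4 + 1 = 5.
S5 does not apply.
S6 applies (level before this adjustment is 5 < 21, so +1): 5 + 1 = 6.
S7 applies: 6 + 4 = 10.
S8 applies (level before this adjustment is 10 < 15, so +2): 10 + 2 = 12.
Final offense level: 12.
Criminal history: 11 prior points → Category 2 (3-11).
Level 12 falls in the 10-13 band.
Grid: Level 10-13 × Category 2 = 15-21 months.

15-21 months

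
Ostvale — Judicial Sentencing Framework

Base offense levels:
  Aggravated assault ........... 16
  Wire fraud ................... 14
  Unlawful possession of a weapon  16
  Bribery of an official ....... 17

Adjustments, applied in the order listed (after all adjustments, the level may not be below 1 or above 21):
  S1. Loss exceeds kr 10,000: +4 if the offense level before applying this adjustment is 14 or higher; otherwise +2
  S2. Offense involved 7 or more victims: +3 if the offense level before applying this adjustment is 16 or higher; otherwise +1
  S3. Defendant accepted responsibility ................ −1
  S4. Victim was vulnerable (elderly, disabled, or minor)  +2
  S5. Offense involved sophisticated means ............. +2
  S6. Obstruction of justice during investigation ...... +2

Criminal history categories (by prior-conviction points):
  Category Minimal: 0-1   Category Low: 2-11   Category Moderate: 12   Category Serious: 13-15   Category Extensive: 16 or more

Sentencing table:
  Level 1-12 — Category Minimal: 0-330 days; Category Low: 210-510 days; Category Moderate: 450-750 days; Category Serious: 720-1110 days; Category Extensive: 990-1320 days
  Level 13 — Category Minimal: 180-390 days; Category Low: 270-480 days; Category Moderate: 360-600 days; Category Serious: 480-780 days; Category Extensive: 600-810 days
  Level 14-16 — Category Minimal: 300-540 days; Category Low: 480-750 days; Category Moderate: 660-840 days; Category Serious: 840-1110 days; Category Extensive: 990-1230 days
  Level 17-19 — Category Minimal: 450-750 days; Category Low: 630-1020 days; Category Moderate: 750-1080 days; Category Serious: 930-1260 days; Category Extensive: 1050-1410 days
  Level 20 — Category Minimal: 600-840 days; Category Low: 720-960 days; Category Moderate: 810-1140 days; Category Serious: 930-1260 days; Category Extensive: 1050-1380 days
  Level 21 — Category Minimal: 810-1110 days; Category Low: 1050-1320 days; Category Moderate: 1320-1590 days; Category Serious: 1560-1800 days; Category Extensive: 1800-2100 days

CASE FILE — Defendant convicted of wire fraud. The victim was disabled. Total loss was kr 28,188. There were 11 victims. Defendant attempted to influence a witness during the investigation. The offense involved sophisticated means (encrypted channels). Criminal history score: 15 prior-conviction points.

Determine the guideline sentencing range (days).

1560-1800 days

Base offense level for wire fraud: 14.
S1 applies (level before this adjustment is 14 ≥ 14, so +4): 14 + 4 = 18.
S2 applies (level before this adjustment is 18 ≥ 16, so +3): 18 + 3 = 21.
S4 applies: 21 + 2 = 23.
S5 applies: 23 + 2 = 25.
S6 applies: 25 + 2 = 27.
Level 27 exceeds the maximum of 21; capped at 21.
Final offense level: 21.
Criminal history: 15 prior points → Category Serious (13-15).
Level 21 falls in the 21 band.
Grid: Level 21 × Category Serious = 1560-1800 days.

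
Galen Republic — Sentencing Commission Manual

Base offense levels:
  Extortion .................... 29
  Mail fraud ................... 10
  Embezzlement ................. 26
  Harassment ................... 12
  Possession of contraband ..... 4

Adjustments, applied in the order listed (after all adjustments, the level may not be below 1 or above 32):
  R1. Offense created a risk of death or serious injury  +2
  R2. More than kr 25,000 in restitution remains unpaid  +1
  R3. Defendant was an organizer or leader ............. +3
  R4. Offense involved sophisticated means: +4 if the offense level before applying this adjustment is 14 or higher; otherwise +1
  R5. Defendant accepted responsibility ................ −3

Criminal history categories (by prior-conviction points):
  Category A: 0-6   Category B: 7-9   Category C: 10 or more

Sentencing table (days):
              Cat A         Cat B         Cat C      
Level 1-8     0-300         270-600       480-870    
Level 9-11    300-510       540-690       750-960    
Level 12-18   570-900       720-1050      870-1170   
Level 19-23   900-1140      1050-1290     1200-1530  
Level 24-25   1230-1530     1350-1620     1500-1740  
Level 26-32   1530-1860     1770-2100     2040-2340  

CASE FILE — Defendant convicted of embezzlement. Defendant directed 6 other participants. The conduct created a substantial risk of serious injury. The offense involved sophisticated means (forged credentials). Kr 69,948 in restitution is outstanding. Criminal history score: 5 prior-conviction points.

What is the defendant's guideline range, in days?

Base offense level for embezzlement: 26.
R1 applies: 26 + 2 = 28.
R2 applies: 28 + 1 = 29.
R3 applies: 29 + 3 = 32.
R4 applies (level before this adjustment is 32 ≥ 14, so +4): 32 + 4 = 36.
Level 36 exceeds the maximum of 32; capped at 32.
Final offense level: 32.
Criminal history: 5 prior points → Category A (0-6).
Level 32 falls in the 26-32 band.
Grid: Level 26-32 × Category A = 1530-1860 days.

1530-1860 days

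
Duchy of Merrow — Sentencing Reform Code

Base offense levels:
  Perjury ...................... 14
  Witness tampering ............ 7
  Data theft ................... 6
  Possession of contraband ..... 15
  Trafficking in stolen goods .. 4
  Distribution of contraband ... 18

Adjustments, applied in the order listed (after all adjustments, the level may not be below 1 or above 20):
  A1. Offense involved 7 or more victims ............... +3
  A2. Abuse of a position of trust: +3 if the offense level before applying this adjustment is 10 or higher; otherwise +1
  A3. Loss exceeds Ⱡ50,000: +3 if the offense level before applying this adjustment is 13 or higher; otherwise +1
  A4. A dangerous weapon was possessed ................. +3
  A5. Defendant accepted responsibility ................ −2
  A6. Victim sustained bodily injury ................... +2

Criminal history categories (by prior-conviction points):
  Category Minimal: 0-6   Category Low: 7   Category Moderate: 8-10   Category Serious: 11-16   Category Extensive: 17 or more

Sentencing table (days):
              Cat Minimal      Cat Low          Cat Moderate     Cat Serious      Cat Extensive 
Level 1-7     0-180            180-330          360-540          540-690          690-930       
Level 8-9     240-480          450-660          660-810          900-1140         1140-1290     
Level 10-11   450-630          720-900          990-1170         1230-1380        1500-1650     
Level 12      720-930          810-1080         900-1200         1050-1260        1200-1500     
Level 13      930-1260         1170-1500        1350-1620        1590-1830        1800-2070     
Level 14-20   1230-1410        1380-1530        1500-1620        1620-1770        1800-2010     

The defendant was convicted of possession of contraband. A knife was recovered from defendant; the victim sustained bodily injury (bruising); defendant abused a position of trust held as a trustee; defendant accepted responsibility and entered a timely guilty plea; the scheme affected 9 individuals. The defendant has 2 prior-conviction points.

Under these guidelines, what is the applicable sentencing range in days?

Base offense level for possession of contraband: 15.
A1 applies: 15 + 3 = 18.
A2 applies (level before this adjustment is 18 ≥ 10, so +3): 18 + 3 = 21.
A3 does not apply.
A4 applies: 21 + 3 = 24.
A5 applies: 24 − 2 = 22.
A6 applies: 22 + 2 = 24.
Level 24 exceeds the maximum of 20; capped at 20.
Final offense level: 20.
Criminal history: 2 prior points → Category Minimal (0-6).
Level 20 falls in the 14-20 band.
Grid: Level 14-20 × Category Minimal = 1230-1410 days.

1230-1410 days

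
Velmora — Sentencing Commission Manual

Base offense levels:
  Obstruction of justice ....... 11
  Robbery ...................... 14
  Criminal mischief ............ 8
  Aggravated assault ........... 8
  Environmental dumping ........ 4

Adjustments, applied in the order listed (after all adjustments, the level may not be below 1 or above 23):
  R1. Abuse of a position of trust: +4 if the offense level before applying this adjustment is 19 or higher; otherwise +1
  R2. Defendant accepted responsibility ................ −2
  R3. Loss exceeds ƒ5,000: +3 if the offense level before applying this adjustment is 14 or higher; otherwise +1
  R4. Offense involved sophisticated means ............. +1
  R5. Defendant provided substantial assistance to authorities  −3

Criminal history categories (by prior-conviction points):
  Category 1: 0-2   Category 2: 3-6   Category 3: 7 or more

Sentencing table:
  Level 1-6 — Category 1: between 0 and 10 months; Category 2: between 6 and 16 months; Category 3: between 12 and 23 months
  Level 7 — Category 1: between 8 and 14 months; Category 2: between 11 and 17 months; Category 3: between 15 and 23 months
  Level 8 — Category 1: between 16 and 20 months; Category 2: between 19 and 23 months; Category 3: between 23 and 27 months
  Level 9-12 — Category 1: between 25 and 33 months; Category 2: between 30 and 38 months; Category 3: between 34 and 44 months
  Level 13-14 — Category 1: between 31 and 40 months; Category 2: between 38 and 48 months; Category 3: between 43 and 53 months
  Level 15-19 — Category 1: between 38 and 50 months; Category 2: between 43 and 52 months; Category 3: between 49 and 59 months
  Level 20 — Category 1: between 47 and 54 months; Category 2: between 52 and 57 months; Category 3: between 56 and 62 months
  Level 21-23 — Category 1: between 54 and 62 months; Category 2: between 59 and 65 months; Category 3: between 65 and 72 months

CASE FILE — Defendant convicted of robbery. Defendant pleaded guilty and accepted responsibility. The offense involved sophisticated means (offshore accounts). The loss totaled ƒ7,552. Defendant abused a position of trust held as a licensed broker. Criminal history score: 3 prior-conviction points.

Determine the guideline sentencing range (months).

43-52 months

Base offense level for robbery: 14.
R1 applies (level before this adjustment is 14 < 19, so +1): 14 + 1 = 15.
R2 applies: 15 − 2 = 13.
R3 applies (level before this adjustment is 13 < 14, so +1): 13 + 1 = 14.
R4 applies: 14 + 1 = 15.
Final offense level: 15.
Criminal history: 3 prior points → Category 2 (3-6).
Level 15 falls in the 15-19 band.
Grid: Level 15-19 × Category 2 = 43-52 months.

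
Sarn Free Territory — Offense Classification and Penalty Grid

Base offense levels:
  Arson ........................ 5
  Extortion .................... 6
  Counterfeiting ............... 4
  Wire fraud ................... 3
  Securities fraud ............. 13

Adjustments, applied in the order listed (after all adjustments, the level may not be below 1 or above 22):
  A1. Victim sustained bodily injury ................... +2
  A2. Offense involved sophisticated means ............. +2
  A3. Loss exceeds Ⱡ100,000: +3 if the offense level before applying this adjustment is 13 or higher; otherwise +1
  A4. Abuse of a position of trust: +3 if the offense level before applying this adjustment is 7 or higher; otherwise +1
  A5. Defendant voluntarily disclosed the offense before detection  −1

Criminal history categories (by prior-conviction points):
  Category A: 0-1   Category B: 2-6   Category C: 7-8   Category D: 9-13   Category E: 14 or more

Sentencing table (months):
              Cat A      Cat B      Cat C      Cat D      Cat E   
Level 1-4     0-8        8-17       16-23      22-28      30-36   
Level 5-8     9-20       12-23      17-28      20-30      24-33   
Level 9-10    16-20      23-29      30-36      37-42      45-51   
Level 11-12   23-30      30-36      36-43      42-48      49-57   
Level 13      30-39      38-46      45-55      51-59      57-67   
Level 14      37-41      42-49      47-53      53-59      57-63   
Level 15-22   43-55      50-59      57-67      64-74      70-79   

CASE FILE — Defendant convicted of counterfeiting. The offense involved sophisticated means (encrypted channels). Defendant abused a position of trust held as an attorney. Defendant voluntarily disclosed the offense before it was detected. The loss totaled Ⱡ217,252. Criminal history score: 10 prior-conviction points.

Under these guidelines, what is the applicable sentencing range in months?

37-42 months

Base offense level for counterfeiting: 4.
A1 does not apply.
A2 applies: 4 + 2 = 6.
A3 applies (level before this adjustment is 6 < 13, so +1): 6 + 1 = 7.
A4 applies (level before this adjustment is 7 ≥ 7, so +3): 7 + 3 = 10.
A5 applies: 10 − 1 = 9.
Final offense level: 9.
Criminal history: 10 prior points → Category D (9-13).
Level 9 falls in the 9-10 band.
Grid: Level 9-10 × Category D = 37-42 months.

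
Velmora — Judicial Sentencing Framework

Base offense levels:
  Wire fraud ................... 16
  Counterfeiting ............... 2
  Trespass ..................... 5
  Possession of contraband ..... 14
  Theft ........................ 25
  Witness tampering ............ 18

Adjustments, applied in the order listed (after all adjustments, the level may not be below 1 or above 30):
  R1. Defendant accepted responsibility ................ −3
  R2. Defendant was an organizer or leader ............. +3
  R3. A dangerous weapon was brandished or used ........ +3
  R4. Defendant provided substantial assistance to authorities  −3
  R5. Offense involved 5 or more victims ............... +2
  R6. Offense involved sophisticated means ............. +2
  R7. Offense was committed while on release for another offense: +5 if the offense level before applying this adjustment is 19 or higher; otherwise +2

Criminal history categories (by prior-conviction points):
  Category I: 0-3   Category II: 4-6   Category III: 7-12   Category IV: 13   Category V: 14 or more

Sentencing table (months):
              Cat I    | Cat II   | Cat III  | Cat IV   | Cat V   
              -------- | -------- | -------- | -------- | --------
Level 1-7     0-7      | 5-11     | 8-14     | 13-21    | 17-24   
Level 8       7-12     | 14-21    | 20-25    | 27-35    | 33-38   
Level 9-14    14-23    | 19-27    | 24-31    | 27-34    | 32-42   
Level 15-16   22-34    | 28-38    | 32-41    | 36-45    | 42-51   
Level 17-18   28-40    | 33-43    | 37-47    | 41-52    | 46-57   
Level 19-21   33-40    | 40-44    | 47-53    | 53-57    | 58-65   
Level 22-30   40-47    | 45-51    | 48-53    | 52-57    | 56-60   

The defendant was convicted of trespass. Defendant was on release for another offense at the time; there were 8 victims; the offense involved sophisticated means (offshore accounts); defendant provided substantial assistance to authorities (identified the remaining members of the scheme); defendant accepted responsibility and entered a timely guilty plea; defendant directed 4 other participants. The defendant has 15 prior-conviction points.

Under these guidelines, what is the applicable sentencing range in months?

33-38 months

Base offense level for trespass: 5.
R1 applies: 5 − 3 = 2.
R2 applies: 2 + 3 = 5.
R4 applies: 5 − 3 = 2.
R5 applies: 2 + 2 = 4.
R6 applies: 4 + 2 = 6.
R7 applies (level before this adjustment is 6 < 19, so +2): 6 + 2 = 8.
Final offense level: 8.
Criminal history: 15 prior points → Category V (14+).
Level 8 falls in the 8 band.
Grid: Level 8 × Category V = 33-38 months.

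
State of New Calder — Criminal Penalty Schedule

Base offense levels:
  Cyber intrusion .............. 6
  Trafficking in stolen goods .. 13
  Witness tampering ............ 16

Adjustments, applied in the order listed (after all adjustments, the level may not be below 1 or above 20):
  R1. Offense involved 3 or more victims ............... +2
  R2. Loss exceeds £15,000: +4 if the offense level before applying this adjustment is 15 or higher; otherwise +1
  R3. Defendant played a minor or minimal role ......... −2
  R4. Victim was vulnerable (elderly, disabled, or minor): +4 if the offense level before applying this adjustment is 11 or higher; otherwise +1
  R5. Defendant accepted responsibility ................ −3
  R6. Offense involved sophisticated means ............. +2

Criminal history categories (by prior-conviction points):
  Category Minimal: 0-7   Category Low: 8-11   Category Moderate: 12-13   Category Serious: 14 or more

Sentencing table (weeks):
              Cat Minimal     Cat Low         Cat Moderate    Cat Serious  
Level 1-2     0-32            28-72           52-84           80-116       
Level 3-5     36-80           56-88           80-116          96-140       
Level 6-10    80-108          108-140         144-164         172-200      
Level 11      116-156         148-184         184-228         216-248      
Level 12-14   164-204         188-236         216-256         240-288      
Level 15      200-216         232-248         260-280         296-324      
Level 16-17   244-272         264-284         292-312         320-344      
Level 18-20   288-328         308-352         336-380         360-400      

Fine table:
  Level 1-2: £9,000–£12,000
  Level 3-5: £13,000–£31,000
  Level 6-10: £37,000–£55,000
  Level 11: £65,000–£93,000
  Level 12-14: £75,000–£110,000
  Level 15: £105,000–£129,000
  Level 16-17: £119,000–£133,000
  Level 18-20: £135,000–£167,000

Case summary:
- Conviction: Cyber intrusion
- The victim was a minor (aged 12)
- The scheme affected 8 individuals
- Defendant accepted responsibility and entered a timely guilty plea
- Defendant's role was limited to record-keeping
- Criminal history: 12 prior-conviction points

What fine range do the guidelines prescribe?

Base offense level for cyber intrusion: 6.
R1 applies: 6 + 2 = 8.
R2 does not apply.
R3 applies: 8 − 2 = 6.
R4 applies (level before this adjustment is 6 < 11, so +1): 6 + 1 = 7.
R5 applies: 7 − 3 = 4.
R6 does not apply.
Final offense level: 4.
Level 4 falls in the 3-5 band.
Fine table: Level 3-5 → £13,000–£31,000.

£13,000–£31,000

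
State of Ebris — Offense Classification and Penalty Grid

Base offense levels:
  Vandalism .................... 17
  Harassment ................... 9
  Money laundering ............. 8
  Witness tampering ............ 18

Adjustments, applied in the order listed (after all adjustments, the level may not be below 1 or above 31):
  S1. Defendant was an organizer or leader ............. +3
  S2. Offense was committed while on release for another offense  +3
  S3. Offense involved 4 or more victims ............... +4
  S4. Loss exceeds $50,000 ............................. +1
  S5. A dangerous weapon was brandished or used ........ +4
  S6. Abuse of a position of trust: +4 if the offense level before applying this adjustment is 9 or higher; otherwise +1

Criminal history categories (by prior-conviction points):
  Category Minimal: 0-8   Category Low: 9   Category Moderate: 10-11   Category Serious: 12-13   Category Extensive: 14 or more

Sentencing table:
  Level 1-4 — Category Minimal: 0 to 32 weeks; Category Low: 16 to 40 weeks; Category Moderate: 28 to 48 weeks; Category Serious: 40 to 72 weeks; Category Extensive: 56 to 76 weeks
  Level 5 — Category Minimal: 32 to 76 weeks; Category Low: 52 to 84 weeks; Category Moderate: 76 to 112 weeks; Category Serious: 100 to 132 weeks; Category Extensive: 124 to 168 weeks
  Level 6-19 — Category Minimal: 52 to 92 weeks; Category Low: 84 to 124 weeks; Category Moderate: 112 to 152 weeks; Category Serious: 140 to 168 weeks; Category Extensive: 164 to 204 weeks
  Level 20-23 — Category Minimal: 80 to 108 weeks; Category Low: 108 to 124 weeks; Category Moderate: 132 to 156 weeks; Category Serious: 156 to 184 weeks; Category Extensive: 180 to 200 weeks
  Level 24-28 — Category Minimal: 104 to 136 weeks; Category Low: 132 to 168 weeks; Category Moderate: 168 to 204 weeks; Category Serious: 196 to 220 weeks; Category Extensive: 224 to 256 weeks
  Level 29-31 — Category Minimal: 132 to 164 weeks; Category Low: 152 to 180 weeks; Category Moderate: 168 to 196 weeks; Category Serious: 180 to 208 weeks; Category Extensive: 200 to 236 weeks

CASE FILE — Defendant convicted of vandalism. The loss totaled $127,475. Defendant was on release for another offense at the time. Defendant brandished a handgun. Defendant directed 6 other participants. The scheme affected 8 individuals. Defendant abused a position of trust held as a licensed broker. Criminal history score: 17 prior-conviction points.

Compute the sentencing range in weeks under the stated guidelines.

200-236 weeks

Base offense level for vandalism: 17.
S1 applies: 17 + 3 = 20.
S2 applies: 20 + 3 = 23.
S3 applies: 23 + 4 = 27.
S4 applies: 27 + 1 = 28.
S5 applies: 28 + 4 = 32.
S6 applies (level before this adjustment is 32 ≥ 9, so +4): 32 + 4 = 36.
Level 36 exceeds the maximum of 31; capped at 31.
Final offense level: 31.
Criminal history: 17 prior points → Category Extensive (14+).
Level 31 falls in the 29-31 band.
Grid: Level 29-31 × Category Extensive = 200-236 weeks.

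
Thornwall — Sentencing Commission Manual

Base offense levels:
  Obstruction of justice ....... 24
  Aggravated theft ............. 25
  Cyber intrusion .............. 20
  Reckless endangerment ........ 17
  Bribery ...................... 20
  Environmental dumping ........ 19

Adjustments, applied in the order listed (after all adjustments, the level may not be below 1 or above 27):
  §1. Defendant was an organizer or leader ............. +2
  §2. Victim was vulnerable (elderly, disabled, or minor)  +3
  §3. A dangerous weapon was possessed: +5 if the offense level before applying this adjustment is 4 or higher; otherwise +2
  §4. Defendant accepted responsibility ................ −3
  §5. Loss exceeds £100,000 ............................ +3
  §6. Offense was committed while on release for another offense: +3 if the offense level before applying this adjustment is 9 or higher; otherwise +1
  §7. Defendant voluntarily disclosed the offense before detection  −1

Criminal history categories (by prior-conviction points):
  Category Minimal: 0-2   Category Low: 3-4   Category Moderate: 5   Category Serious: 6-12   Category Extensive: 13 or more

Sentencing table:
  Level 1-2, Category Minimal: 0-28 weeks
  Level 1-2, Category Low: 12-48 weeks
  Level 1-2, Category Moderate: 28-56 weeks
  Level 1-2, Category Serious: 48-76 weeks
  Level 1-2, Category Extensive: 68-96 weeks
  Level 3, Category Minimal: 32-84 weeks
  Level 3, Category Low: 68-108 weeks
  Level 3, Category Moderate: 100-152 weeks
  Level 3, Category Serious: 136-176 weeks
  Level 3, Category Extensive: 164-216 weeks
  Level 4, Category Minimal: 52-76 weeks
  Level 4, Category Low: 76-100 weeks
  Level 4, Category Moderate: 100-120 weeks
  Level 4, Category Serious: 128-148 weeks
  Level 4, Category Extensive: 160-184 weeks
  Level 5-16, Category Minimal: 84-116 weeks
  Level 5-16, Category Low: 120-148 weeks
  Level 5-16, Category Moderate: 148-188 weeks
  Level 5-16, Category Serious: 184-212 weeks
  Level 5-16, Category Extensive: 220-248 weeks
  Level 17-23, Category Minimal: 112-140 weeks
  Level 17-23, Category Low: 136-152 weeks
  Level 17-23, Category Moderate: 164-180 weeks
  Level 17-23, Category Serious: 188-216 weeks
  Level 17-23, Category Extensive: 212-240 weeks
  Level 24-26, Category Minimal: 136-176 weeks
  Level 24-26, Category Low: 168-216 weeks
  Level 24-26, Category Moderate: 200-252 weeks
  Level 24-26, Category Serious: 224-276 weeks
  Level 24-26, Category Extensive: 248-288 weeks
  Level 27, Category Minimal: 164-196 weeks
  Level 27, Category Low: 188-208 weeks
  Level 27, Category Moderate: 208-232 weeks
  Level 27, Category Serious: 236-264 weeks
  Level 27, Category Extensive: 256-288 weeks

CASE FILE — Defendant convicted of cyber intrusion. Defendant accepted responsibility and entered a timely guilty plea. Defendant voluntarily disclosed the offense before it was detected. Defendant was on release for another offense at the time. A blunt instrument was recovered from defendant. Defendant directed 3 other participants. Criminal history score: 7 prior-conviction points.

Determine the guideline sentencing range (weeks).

Base offense level for cyber intrusion: 20.
§1 applies: 20 + 2 = 22.
§2 does not apply.
§3 applies (level before this adjustment is 22 ≥ 4, so +5): 22 + 5 = 27.
§4 applies: 27 − 3 = 24.
§5 does not apply.
§6 applies (level before this adjustment is 24 ≥ 9, so +3): 24 + 3 = 27.
§7 applies: 27 − 1 = 26.
Final offense level: 26.
Criminal history: 7 prior points → Category Serious (6-12).
Level 26 falls in the 24-26 band.
Grid: Level 24-26 × Category Serious = 224-276 weeks.

224-276 weeks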